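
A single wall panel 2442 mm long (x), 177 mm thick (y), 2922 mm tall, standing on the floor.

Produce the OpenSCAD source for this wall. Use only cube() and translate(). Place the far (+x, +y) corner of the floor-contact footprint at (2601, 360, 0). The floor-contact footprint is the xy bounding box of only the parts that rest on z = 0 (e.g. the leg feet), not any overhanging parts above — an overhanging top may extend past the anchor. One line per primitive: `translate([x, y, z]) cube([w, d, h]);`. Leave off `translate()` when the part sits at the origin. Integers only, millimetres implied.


translate([159, 183, 0]) cube([2442, 177, 2922]);


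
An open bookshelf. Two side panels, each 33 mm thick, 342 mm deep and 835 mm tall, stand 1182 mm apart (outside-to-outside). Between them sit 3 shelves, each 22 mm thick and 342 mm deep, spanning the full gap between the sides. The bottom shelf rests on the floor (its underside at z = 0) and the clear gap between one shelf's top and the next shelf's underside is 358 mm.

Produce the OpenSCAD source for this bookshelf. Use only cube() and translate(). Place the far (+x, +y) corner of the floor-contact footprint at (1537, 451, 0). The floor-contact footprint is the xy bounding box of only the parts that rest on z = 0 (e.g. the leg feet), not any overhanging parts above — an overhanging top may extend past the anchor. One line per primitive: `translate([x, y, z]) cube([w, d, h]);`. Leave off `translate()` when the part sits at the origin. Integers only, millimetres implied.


translate([355, 109, 0]) cube([33, 342, 835]);
translate([1504, 109, 0]) cube([33, 342, 835]);
translate([388, 109, 0]) cube([1116, 342, 22]);
translate([388, 109, 380]) cube([1116, 342, 22]);
translate([388, 109, 760]) cube([1116, 342, 22]);


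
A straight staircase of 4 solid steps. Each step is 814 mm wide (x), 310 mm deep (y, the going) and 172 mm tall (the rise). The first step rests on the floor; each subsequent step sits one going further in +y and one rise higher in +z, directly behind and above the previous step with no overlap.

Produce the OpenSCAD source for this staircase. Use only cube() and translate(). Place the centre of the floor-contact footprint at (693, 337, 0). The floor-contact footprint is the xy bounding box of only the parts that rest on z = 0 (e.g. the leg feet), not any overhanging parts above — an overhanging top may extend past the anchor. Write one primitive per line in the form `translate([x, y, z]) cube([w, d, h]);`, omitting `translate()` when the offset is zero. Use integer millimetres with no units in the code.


translate([286, 182, 0]) cube([814, 310, 172]);
translate([286, 492, 172]) cube([814, 310, 172]);
translate([286, 802, 344]) cube([814, 310, 172]);
translate([286, 1112, 516]) cube([814, 310, 172]);


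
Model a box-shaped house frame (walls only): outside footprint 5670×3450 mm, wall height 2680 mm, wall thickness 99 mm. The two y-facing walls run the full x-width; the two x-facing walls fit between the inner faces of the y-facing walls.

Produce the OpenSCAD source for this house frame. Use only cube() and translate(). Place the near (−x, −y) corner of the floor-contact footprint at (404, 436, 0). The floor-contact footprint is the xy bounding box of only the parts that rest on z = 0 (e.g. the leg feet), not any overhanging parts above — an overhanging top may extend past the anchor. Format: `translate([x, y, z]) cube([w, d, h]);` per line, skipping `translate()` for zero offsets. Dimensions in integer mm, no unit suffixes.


translate([404, 436, 0]) cube([5670, 99, 2680]);
translate([404, 3787, 0]) cube([5670, 99, 2680]);
translate([404, 535, 0]) cube([99, 3252, 2680]);
translate([5975, 535, 0]) cube([99, 3252, 2680]);


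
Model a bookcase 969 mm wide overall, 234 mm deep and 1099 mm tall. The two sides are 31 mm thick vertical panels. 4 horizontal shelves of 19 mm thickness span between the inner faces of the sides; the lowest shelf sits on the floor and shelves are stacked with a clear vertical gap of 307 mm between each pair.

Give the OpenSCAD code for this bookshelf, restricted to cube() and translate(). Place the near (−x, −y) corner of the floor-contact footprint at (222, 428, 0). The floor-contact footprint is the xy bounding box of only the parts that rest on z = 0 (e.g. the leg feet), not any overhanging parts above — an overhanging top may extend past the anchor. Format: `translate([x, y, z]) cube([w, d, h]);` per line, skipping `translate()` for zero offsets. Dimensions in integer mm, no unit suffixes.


translate([222, 428, 0]) cube([31, 234, 1099]);
translate([1160, 428, 0]) cube([31, 234, 1099]);
translate([253, 428, 0]) cube([907, 234, 19]);
translate([253, 428, 326]) cube([907, 234, 19]);
translate([253, 428, 652]) cube([907, 234, 19]);
translate([253, 428, 978]) cube([907, 234, 19]);


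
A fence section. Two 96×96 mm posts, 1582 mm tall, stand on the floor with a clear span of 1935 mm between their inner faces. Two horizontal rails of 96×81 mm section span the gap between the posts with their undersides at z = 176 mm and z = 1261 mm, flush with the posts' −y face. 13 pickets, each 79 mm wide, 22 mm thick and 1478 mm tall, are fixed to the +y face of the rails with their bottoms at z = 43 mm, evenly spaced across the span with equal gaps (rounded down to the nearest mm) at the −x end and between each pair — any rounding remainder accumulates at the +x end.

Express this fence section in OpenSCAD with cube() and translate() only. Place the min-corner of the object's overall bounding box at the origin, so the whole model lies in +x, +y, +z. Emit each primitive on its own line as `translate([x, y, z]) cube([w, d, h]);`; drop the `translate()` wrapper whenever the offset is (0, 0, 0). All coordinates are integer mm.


cube([96, 96, 1582]);
translate([2031, 0, 0]) cube([96, 96, 1582]);
translate([96, 0, 176]) cube([1935, 96, 81]);
translate([96, 0, 1261]) cube([1935, 96, 81]);
translate([160, 96, 43]) cube([79, 22, 1478]);
translate([303, 96, 43]) cube([79, 22, 1478]);
translate([446, 96, 43]) cube([79, 22, 1478]);
translate([589, 96, 43]) cube([79, 22, 1478]);
translate([732, 96, 43]) cube([79, 22, 1478]);
translate([875, 96, 43]) cube([79, 22, 1478]);
translate([1018, 96, 43]) cube([79, 22, 1478]);
translate([1161, 96, 43]) cube([79, 22, 1478]);
translate([1304, 96, 43]) cube([79, 22, 1478]);
translate([1447, 96, 43]) cube([79, 22, 1478]);
translate([1590, 96, 43]) cube([79, 22, 1478]);
translate([1733, 96, 43]) cube([79, 22, 1478]);
translate([1876, 96, 43]) cube([79, 22, 1478]);


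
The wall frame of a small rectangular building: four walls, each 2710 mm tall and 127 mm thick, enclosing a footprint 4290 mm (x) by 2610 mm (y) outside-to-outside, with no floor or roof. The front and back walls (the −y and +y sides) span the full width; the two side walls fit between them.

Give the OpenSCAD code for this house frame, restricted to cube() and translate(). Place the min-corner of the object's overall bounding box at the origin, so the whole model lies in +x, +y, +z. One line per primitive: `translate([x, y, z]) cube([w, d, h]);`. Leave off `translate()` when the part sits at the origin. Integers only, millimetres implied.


cube([4290, 127, 2710]);
translate([0, 2483, 0]) cube([4290, 127, 2710]);
translate([0, 127, 0]) cube([127, 2356, 2710]);
translate([4163, 127, 0]) cube([127, 2356, 2710]);


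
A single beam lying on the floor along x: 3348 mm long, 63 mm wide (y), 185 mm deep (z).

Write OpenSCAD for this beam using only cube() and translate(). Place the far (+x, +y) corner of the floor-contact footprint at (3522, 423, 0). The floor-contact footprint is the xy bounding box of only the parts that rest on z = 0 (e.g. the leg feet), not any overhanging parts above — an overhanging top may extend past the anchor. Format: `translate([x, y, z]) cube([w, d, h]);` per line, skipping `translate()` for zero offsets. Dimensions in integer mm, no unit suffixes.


translate([174, 360, 0]) cube([3348, 63, 185]);


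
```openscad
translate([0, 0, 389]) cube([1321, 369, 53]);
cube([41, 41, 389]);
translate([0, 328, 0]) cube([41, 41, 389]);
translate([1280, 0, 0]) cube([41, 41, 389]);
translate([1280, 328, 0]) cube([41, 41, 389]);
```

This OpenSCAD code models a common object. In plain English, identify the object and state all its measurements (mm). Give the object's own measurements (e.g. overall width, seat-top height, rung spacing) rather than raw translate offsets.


A long wooden bench with a 1321 mm (x) × 369 mm (y) seat, 53 mm thick, its top surface 442 mm above the floor. Four 41 mm square legs at the seat corners, flush with the edges, run from z = 0 to the seat underside.


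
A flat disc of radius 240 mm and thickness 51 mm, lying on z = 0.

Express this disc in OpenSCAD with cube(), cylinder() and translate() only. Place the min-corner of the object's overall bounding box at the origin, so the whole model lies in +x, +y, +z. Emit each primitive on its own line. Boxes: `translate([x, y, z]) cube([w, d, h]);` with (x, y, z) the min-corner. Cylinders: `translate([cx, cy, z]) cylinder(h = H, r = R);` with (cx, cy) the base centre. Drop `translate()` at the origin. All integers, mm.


translate([240, 240, 0]) cylinder(h = 51, r = 240);


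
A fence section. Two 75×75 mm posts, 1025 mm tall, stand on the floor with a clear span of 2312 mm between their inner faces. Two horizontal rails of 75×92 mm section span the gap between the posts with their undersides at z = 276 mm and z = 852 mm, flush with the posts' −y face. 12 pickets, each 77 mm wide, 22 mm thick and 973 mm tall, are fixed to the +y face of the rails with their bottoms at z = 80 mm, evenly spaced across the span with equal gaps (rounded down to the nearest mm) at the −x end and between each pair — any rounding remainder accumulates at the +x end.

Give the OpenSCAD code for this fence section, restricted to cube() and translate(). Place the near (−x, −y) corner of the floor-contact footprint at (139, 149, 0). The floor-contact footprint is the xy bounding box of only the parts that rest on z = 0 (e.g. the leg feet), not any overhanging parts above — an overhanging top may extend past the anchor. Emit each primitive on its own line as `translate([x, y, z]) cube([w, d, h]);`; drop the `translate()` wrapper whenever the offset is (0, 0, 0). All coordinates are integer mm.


translate([139, 149, 0]) cube([75, 75, 1025]);
translate([2526, 149, 0]) cube([75, 75, 1025]);
translate([214, 149, 276]) cube([2312, 75, 92]);
translate([214, 149, 852]) cube([2312, 75, 92]);
translate([320, 224, 80]) cube([77, 22, 973]);
translate([503, 224, 80]) cube([77, 22, 973]);
translate([686, 224, 80]) cube([77, 22, 973]);
translate([869, 224, 80]) cube([77, 22, 973]);
translate([1052, 224, 80]) cube([77, 22, 973]);
translate([1235, 224, 80]) cube([77, 22, 973]);
translate([1418, 224, 80]) cube([77, 22, 973]);
translate([1601, 224, 80]) cube([77, 22, 973]);
translate([1784, 224, 80]) cube([77, 22, 973]);
translate([1967, 224, 80]) cube([77, 22, 973]);
translate([2150, 224, 80]) cube([77, 22, 973]);
translate([2333, 224, 80]) cube([77, 22, 973]);


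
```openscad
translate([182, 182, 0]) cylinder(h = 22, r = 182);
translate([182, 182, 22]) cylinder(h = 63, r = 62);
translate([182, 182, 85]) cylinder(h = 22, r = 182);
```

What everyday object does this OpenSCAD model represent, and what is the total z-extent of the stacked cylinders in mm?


A spool. The overall height is 107 mm.

Three coaxial cylinders, large–small–large — a spool. Two 22 mm flanges and a 63 mm core give 22 + 63 + 22 = 107 mm.


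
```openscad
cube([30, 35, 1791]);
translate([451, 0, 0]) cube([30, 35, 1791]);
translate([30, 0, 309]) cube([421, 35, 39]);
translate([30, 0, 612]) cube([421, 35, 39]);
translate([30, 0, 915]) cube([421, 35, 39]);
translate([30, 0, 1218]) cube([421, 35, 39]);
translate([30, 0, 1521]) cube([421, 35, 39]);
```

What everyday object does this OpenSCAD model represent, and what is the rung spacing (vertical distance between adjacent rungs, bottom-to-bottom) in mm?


A ladder. The rung spacing is 303 mm.

Two tall 30×35 posts with 5 short bars between them — a ladder. Adjacent rungs sit at z = 309 and z = 612, so the spacing is 612 − 309 = 303 mm.


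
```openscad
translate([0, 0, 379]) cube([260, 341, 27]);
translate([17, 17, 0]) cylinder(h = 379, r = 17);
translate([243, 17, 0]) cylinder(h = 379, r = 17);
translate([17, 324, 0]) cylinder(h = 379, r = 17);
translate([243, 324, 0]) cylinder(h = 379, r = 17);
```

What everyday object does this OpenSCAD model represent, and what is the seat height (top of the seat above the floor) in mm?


A stool. The seat height is 406 mm.

A 260×341×27 slab at z = 379 on four corner cylinders — a stool. The seat top is 379 + 27 = 406 mm.


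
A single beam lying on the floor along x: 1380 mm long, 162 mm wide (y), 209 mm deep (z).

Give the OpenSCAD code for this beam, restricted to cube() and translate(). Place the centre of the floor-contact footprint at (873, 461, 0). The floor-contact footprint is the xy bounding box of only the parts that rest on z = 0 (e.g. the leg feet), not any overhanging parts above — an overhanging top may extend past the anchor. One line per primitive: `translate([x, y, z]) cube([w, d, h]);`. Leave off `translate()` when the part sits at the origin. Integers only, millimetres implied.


translate([183, 380, 0]) cube([1380, 162, 209]);


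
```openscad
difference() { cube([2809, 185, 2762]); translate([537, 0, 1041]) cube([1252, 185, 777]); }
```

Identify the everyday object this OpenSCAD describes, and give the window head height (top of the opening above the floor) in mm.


A wall with a window opening. The window head height is 1818 mm.

A wall with a rectangular opening subtracted — a window. Sill at z = 1041, opening 777 mm tall, so the head is at 1041 + 777 = 1818 mm.


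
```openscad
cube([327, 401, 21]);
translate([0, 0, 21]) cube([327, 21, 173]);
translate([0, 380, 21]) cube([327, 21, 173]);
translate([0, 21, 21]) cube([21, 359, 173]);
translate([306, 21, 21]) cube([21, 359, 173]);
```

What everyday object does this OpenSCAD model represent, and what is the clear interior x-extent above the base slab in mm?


An open box. The internal width is 285 mm.

A 327×401 base slab with four walls standing on it — an open box. The base is 327 mm wide and the walls are 21 mm thick, so the internal width is 327 − 2 × 21 = 285 mm.


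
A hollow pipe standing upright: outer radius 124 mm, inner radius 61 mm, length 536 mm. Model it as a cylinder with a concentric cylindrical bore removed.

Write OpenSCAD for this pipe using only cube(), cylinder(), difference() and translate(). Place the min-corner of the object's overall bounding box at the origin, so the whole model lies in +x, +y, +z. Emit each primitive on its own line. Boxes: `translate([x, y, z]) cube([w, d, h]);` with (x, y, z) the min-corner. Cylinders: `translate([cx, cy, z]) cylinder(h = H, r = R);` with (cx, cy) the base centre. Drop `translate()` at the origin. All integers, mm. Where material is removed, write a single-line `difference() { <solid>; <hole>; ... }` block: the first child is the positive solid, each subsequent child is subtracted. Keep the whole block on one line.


difference() { translate([124, 124, 0]) cylinder(h = 536, r = 124); translate([124, 124, 0]) cylinder(h = 536, r = 61); }


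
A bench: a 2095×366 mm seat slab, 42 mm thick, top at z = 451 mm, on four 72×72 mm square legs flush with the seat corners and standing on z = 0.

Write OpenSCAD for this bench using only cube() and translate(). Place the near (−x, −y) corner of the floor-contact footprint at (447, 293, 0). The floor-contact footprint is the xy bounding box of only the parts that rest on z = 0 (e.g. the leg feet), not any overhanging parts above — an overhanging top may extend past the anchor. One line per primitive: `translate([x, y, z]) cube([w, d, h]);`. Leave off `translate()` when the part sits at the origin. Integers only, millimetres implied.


// leg_h = 451 − 42 = 409
translate([447, 293, 409]) cube([2095, 366, 42]);
translate([447, 293, 0]) cube([72, 72, 409]);
translate([447, 587, 0]) cube([72, 72, 409]);
translate([2470, 293, 0]) cube([72, 72, 409]);
translate([2470, 587, 0]) cube([72, 72, 409]);


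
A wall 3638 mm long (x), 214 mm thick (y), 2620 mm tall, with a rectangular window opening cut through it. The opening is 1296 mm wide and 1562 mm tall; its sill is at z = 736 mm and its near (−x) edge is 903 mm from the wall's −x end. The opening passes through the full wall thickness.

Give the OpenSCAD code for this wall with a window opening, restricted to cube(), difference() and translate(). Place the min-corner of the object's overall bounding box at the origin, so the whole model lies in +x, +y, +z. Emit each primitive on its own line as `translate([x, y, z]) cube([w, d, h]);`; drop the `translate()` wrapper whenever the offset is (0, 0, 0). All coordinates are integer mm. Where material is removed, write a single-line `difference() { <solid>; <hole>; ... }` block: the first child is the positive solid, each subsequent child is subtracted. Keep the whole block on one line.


difference() { cube([3638, 214, 2620]); translate([903, 0, 736]) cube([1296, 214, 1562]); }


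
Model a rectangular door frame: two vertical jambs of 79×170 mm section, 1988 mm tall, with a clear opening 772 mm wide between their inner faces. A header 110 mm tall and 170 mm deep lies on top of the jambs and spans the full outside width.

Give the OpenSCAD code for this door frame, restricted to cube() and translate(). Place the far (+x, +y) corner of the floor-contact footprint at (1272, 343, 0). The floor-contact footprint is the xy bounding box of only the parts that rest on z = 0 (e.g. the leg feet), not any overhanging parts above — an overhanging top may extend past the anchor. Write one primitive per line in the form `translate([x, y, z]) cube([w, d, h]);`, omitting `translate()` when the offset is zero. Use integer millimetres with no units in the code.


translate([342, 173, 0]) cube([79, 170, 1988]);
translate([1193, 173, 0]) cube([79, 170, 1988]);
translate([342, 173, 1988]) cube([930, 170, 110]);


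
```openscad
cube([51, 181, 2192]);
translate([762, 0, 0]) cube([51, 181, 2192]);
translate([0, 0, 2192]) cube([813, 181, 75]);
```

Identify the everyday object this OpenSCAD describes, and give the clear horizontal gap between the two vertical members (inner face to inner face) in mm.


A door frame. The clear opening width is 711 mm.

Two 2192 mm tall posts with a header on top — a door frame. The left jamb is 51 mm wide at x = 0; the right jamb starts at x = 762. The clear opening is 762 − 51 = 711 mm.


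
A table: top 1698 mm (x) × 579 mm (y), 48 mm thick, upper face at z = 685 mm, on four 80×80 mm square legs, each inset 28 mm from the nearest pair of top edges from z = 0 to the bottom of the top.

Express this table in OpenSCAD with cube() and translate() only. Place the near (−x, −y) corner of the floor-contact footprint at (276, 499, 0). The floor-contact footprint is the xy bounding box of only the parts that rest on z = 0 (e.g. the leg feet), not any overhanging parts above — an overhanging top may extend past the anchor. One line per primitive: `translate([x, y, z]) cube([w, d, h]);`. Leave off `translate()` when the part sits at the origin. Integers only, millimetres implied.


translate([248, 471, 637]) cube([1698, 579, 48]);
translate([276, 499, 0]) cube([80, 80, 637]);
translate([1838, 499, 0]) cube([80, 80, 637]);
translate([276, 942, 0]) cube([80, 80, 637]);
translate([1838, 942, 0]) cube([80, 80, 637]);


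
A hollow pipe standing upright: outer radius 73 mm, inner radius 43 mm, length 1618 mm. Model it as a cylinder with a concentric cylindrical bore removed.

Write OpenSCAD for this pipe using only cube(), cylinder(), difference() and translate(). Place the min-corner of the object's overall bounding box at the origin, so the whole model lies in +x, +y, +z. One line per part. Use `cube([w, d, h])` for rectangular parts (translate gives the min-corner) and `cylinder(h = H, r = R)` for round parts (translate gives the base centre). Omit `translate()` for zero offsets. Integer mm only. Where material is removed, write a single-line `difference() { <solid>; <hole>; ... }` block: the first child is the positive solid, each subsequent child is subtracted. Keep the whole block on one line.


difference() { translate([73, 73, 0]) cylinder(h = 1618, r = 73); translate([73, 73, 0]) cylinder(h = 1618, r = 43); }


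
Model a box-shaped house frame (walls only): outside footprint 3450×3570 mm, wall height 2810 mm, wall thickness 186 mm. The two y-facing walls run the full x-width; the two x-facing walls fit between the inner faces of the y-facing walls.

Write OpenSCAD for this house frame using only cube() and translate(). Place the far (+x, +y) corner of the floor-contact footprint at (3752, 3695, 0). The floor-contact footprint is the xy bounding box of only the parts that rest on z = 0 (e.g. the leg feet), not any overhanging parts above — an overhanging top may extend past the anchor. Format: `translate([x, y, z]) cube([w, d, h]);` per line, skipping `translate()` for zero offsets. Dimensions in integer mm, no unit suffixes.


translate([302, 125, 0]) cube([3450, 186, 2810]);
translate([302, 3509, 0]) cube([3450, 186, 2810]);
translate([302, 311, 0]) cube([186, 3198, 2810]);
translate([3566, 311, 0]) cube([186, 3198, 2810]);


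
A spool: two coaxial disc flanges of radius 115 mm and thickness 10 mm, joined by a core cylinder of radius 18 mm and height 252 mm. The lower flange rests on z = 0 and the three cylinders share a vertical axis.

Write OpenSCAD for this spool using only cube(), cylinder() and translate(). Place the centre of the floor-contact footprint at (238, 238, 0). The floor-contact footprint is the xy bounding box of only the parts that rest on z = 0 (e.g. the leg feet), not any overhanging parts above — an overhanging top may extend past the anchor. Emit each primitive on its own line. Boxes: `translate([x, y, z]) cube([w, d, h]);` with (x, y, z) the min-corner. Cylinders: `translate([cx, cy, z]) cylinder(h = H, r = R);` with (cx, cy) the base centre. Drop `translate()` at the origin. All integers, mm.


translate([238, 238, 0]) cylinder(h = 10, r = 115);
translate([238, 238, 10]) cylinder(h = 252, r = 18);
translate([238, 238, 262]) cylinder(h = 10, r = 115);


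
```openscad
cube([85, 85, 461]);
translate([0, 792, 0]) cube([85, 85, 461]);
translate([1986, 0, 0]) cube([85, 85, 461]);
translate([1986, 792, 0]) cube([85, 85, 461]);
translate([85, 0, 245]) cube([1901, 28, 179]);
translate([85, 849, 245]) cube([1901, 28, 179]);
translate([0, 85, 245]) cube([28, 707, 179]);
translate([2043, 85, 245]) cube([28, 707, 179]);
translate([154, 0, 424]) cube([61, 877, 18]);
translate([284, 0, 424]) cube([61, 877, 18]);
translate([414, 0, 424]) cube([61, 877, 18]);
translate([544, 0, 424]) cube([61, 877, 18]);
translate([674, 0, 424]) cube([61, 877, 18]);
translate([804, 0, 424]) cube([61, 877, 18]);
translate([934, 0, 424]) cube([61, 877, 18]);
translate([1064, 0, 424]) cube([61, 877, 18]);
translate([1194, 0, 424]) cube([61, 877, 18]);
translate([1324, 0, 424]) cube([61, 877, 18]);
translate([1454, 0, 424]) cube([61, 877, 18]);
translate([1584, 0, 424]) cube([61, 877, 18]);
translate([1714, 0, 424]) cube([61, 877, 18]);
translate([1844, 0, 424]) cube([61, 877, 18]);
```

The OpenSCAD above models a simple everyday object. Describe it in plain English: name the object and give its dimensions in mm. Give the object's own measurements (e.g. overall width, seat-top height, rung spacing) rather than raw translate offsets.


A bed frame 2071 mm long (x) by 877 mm wide (y). Four 85×85 mm corner posts, 461 mm tall, at the corners of the footprint. Four rails of 28 mm thickness and 179 mm height run between adjacent posts with their undersides at z = 245 mm, their outer faces flush with the outside of the frame (the two x-running rails run between the posts' inner faces; the two y-running rails run between the posts' inner faces). 14 slats, each 61 mm wide (x) and 18 mm thick, lie across the top of the two x-running rails, running the full 877 mm width of the frame in y; along x they sit between the end posts with a 69 mm gap after the −x posts and between neighbouring slats, leaving 81 mm before the +x posts.


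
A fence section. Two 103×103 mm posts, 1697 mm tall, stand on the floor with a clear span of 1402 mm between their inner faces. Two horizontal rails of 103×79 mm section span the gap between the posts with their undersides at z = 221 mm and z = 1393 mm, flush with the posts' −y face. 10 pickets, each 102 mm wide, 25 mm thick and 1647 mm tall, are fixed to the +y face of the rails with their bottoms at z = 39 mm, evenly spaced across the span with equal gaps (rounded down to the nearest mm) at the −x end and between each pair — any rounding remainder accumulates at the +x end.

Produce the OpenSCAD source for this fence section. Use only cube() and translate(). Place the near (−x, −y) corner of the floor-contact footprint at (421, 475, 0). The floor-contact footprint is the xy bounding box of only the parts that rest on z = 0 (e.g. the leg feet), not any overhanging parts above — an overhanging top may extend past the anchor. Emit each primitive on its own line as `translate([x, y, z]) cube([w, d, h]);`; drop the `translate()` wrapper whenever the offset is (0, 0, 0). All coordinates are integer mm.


translate([421, 475, 0]) cube([103, 103, 1697]);
translate([1926, 475, 0]) cube([103, 103, 1697]);
translate([524, 475, 221]) cube([1402, 103, 79]);
translate([524, 475, 1393]) cube([1402, 103, 79]);
translate([558, 578, 39]) cube([102, 25, 1647]);
translate([694, 578, 39]) cube([102, 25, 1647]);
translate([830, 578, 39]) cube([102, 25, 1647]);
translate([966, 578, 39]) cube([102, 25, 1647]);
translate([1102, 578, 39]) cube([102, 25, 1647]);
translate([1238, 578, 39]) cube([102, 25, 1647]);
translate([1374, 578, 39]) cube([102, 25, 1647]);
translate([1510, 578, 39]) cube([102, 25, 1647]);
translate([1646, 578, 39]) cube([102, 25, 1647]);
translate([1782, 578, 39]) cube([102, 25, 1647]);


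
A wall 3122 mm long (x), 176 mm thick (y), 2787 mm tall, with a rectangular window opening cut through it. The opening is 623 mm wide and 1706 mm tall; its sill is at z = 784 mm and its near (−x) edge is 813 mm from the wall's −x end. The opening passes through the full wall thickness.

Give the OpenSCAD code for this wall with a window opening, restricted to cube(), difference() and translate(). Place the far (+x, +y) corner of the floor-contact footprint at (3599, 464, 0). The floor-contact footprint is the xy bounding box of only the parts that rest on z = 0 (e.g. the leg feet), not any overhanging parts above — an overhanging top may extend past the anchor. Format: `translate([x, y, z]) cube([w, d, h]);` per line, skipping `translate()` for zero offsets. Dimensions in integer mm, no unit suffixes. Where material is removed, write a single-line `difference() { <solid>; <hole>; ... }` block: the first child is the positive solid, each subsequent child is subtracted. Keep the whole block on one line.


difference() { translate([477, 288, 0]) cube([3122, 176, 2787]); translate([1290, 288, 784]) cube([623, 176, 1706]); }


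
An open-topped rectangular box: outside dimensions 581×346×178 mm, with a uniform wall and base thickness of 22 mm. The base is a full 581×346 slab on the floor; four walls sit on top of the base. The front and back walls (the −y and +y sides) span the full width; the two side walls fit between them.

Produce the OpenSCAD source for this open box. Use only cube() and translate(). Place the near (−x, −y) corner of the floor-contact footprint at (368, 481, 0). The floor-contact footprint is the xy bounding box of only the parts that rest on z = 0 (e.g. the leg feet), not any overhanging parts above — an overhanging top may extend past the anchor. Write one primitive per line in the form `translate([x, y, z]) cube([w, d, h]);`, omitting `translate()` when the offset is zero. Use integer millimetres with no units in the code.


translate([368, 481, 0]) cube([581, 346, 22]);
translate([368, 481, 22]) cube([581, 22, 156]);
translate([368, 805, 22]) cube([581, 22, 156]);
translate([368, 503, 22]) cube([22, 302, 156]);
translate([927, 503, 22]) cube([22, 302, 156]);


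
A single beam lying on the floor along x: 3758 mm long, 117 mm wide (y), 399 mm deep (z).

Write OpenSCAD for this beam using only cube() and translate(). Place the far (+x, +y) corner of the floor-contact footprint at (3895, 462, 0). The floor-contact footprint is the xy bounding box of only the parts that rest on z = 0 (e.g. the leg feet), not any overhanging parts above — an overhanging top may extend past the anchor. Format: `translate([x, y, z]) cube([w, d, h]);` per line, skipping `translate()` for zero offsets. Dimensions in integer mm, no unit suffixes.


translate([137, 345, 0]) cube([3758, 117, 399]);


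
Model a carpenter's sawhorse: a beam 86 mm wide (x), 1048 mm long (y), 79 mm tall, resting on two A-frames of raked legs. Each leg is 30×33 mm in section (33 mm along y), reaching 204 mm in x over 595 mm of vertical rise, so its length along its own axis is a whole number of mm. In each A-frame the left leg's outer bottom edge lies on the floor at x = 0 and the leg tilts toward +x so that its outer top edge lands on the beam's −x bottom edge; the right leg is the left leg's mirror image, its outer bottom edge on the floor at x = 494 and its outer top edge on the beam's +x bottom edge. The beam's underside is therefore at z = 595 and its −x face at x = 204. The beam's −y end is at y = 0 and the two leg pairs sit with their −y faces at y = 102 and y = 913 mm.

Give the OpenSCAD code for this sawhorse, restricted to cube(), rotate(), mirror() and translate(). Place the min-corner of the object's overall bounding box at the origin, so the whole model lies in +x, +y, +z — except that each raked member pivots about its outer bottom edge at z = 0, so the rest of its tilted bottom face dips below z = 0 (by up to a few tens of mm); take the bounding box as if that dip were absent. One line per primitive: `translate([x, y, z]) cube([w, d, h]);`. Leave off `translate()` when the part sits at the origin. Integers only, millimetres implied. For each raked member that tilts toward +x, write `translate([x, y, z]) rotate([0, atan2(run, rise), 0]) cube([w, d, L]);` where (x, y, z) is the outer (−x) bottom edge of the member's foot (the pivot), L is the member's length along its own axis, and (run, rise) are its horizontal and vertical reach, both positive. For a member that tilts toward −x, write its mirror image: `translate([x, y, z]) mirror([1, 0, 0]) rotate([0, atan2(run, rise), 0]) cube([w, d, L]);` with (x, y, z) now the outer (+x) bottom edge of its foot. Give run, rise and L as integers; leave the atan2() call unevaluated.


translate([204, 0, 595]) cube([86, 1048, 79]);
translate([0, 102, 0]) rotate([0, atan2(204, 595), 0]) cube([30, 33, 629]);
translate([494, 102, 0]) mirror([1, 0, 0]) rotate([0, atan2(204, 595), 0]) cube([30, 33, 629]);
translate([0, 913, 0]) rotate([0, atan2(204, 595), 0]) cube([30, 33, 629]);
translate([494, 913, 0]) mirror([1, 0, 0]) rotate([0, atan2(204, 595), 0]) cube([30, 33, 629]);


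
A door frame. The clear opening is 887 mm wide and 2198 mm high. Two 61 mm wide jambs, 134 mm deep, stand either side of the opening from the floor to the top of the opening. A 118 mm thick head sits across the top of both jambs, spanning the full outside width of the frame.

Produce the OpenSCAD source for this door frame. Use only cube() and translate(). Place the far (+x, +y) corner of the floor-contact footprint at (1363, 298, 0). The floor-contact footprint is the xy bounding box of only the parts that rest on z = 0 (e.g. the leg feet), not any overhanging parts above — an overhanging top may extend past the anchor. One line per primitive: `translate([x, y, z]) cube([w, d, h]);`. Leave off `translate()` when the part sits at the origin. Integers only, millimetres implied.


translate([354, 164, 0]) cube([61, 134, 2198]);
translate([1302, 164, 0]) cube([61, 134, 2198]);
translate([354, 164, 2198]) cube([1009, 134, 118]);


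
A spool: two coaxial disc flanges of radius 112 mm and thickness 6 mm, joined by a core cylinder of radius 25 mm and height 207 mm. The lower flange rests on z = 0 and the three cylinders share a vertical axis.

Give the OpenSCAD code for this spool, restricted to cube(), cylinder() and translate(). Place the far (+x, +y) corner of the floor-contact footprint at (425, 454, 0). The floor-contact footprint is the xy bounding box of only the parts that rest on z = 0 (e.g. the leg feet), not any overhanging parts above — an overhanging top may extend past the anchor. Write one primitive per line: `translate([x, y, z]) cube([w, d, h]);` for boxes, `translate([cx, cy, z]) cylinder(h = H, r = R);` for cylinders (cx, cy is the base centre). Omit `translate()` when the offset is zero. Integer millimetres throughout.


translate([313, 342, 0]) cylinder(h = 6, r = 112);
translate([313, 342, 6]) cylinder(h = 207, r = 25);
translate([313, 342, 213]) cylinder(h = 6, r = 112);


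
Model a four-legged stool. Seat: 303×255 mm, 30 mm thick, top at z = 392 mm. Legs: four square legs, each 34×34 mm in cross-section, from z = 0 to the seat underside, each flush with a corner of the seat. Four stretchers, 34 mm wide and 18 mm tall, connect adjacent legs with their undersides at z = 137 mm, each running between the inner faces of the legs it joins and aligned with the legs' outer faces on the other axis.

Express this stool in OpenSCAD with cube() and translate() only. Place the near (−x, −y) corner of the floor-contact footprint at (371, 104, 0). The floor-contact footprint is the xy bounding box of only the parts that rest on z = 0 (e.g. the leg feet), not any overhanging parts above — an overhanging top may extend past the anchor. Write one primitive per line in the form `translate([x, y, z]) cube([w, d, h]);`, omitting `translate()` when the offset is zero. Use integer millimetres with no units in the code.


translate([371, 104, 362]) cube([303, 255, 30]);
translate([371, 104, 0]) cube([34, 34, 362]);
translate([640, 104, 0]) cube([34, 34, 362]);
translate([371, 325, 0]) cube([34, 34, 362]);
translate([640, 325, 0]) cube([34, 34, 362]);
translate([405, 104, 137]) cube([235, 34, 18]);
translate([405, 325, 137]) cube([235, 34, 18]);
translate([371, 138, 137]) cube([34, 187, 18]);
translate([640, 138, 137]) cube([34, 187, 18]);


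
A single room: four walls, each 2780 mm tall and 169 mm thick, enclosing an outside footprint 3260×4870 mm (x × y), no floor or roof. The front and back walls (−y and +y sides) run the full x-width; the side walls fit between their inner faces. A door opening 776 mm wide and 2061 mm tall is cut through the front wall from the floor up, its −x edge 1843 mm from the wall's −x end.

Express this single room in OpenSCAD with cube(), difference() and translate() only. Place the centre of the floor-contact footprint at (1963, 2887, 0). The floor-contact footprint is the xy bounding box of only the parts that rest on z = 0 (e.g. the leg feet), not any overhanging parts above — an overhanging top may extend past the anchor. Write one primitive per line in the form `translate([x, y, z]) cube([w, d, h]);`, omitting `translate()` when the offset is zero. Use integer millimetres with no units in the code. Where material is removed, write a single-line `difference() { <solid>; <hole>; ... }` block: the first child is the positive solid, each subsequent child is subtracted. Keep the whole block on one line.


difference() { translate([333, 452, 0]) cube([3260, 169, 2780]); translate([2176, 452, 0]) cube([776, 169, 2061]); }
translate([333, 5153, 0]) cube([3260, 169, 2780]);
translate([333, 621, 0]) cube([169, 4532, 2780]);
translate([3424, 621, 0]) cube([169, 4532, 2780]);


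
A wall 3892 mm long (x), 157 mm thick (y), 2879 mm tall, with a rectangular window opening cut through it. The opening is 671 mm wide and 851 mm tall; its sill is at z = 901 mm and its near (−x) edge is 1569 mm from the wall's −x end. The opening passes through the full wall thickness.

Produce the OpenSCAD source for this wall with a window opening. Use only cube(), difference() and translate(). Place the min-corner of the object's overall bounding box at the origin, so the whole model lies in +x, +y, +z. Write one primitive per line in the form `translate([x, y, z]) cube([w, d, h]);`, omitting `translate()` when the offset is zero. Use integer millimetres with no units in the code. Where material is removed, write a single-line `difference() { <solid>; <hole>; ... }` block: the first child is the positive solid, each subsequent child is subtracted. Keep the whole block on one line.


difference() { cube([3892, 157, 2879]); translate([1569, 0, 901]) cube([671, 157, 851]); }


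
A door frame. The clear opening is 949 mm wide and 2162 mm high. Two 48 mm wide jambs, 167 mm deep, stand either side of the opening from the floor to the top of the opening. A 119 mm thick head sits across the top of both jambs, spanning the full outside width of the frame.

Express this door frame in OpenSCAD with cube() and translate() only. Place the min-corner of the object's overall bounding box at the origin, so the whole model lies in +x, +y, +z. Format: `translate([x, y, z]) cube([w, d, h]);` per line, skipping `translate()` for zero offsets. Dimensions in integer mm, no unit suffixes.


cube([48, 167, 2162]);
translate([997, 0, 0]) cube([48, 167, 2162]);
translate([0, 0, 2162]) cube([1045, 167, 119]);


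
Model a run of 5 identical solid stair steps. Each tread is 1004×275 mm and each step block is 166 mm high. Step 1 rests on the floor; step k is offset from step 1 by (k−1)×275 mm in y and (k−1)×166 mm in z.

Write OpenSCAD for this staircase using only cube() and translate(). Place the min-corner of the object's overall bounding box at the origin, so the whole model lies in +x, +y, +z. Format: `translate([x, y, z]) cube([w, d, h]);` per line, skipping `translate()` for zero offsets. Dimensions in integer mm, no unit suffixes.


cube([1004, 275, 166]);
translate([0, 275, 166]) cube([1004, 275, 166]);
translate([0, 550, 332]) cube([1004, 275, 166]);
translate([0, 825, 498]) cube([1004, 275, 166]);
translate([0, 1100, 664]) cube([1004, 275, 166]);


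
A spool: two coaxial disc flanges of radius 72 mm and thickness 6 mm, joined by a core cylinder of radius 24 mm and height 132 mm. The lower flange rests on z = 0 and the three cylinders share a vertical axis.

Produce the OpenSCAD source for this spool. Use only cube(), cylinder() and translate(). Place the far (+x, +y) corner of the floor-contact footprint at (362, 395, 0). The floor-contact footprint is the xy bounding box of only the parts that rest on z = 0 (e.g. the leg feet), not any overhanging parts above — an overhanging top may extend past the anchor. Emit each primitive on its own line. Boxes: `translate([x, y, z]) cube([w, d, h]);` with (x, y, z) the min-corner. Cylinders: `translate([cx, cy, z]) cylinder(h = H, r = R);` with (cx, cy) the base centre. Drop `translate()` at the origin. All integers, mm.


translate([290, 323, 0]) cylinder(h = 6, r = 72);
translate([290, 323, 6]) cylinder(h = 132, r = 24);
translate([290, 323, 138]) cylinder(h = 6, r = 72);


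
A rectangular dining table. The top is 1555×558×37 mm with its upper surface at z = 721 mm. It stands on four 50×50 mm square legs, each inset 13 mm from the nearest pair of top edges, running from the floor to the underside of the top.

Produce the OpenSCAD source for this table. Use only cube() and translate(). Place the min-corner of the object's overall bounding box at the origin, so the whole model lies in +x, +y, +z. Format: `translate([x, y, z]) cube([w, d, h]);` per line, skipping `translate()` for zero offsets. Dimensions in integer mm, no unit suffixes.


translate([0, 0, 684]) cube([1555, 558, 37]);
translate([13, 13, 0]) cube([50, 50, 684]);
translate([1492, 13, 0]) cube([50, 50, 684]);
translate([13, 495, 0]) cube([50, 50, 684]);
translate([1492, 495, 0]) cube([50, 50, 684]);
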